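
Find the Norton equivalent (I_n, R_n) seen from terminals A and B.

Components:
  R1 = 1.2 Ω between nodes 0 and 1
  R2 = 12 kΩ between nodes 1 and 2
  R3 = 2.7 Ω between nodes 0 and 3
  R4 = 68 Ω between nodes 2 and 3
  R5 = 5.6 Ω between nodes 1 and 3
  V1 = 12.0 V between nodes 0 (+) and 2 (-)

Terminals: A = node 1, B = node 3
Find the Thévenin equivalent first; then I_n = V_th/R_th and R_n = R_th.
Step 1 — V_th is the open-circuit voltage V_A - V_B (nothing connected across the terminals).
Nodal analysis, taking node 2 as the 0 V reference.
Source V1 fixes V_0 = 12 V.
KCL at each unknown node (sum of currents leaving = 0; resistances in Ω):
  Node 1: (V_1 - 12)/1.2 + (V_1 - 0)/12000 + (V_1 - V_3)/5.6 = 0
  Node 3: (V_3 - 12)/2.7 + (V_3 - 0)/68 + (V_3 - V_1)/5.6 = 0
Collecting terms (coefficients in siemens):
  1.012·V_1 - 0.1786·V_3 = 10
  0.5636·V_3 - 0.1786·V_1 = 4.444
Determinant D = (1.012)(0.5636) - (-0.1786)(-0.1786) = 0.5385
V_1 = [(10)(0.5636) - (-0.1786)(4.444)]/D = 11.94 V
V_3 = [(1.012)(4.444) - (10)(-0.1786)]/D = 11.67 V
V_th = V_1 - V_3 = 11.94 - 11.67 = 0.2724 V
Step 2 — R_th: zero the source — replace V1 by a short circuit (node 2 merges into node 0) — and find the resistance seen between A (node 1) and B (node 3).
Reduce the network between node 1 (A) and node 3 (B) by series/parallel combination:
  Rp1 = R1 ‖ R2 (parallel, both between nodes 0 and 1) = 1/(1/1.2 + 1/12000) = 1.2 Ω
  Rp2 = R3 ‖ R4 (parallel, both between nodes 0 and 3) = 1/(1/2.7 + 1/68) = 2.597 Ω
  Rs1 = Rp1 + Rp2 (series, joined only at node 0) = 1.2 + 2.597 = 3.797 Ω
  Rp3 = R5 ‖ Rs1 (parallel, both between nodes 1 and 3) = 1/(1/5.6 + 1/3.797) = 2.263 Ω
R_th = 2.263 Ω
I_n = V_th/R_th = 0.2724/2.263 = 0.1204 A, and R_n = R_th = 2.263 Ω

Final answer: I_n = 0.1204 A, R_n = 2.263 Ω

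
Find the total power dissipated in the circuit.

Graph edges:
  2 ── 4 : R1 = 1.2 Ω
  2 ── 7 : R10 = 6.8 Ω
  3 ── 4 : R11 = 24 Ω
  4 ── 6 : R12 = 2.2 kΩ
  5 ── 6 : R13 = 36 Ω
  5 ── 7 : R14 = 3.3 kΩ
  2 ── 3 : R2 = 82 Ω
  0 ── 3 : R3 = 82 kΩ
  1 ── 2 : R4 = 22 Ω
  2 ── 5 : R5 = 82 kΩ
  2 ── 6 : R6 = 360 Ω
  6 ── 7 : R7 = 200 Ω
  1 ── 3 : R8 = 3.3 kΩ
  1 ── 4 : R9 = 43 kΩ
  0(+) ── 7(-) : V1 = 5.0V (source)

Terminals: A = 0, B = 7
Nodal analysis, taking node 7 as the 0 V reference.
Source V1 fixes V_0 = 5 V.
KCL at each unknown node (sum of currents leaving = 0; resistances in Ω):
  Node 1: (V_1 - V_2)/22 + (V_1 - V_3)/3300 + (V_1 - V_4)/43000 = 0
  Node 2: (V_2 - V_4)/1.2 + (V_2 - V_3)/82 + (V_2 - V_1)/22 + (V_2 - V_5)/82000 + (V_2 - V_6)/360 + (V_2 - 0)/6.8 = 0
  Node 3: (V_3 - V_2)/82 + (V_3 - 5)/82000 + (V_3 - V_1)/3300 + (V_3 - V_4)/24 = 0
  Node 4: (V_4 - V_2)/1.2 + (V_4 - V_1)/43000 + (V_4 - V_3)/24 + (V_4 - V_6)/2200 = 0
  Node 5: (V_5 - V_2)/82000 + (V_5 - V_6)/36 + (V_5 - 0)/3300 = 0
  Node 6: (V_6 - V_2)/360 + (V_6 - 0)/200 + (V_6 - V_4)/2200 + (V_6 - V_5)/36 = 0
Collecting terms (coefficients in siemens):
  0.04578·V_1 - 0.04545·V_2 - 0.000303·V_3 - 0.00002326·V_4 = 0
  1.041·V_2 - 0.04545·V_1 - 0.0122·V_3 - 0.8333·V_4 - 0.0000122·V_5 - 0.002778·V_6 = 0
  0.05418·V_3 - 0.000303·V_1 - 0.0122·V_2 - 0.04167·V_4 = 0.00006098
  0.8755·V_4 - 0.00002326·V_1 - 0.8333·V_2 - 0.04167·V_3 - 0.0004545·V_6 = 0
  0.02809·V_5 - 0.0000122·V_2 - 0.02778·V_6 = 0
  0.03601·V_6 - 0.002778·V_2 - 0.0004545·V_4 - 0.02778·V_5 = 0
Solving these 6 simultaneous equations (Gaussian elimination) gives:
  V_1 = 0.0004166 V, V_2 = 0.0004088 V, V_3 = 0.001577 V, V_4 = 0.0004643 V
  V_5 = 0.0001566 V, V_6 = 0.0001582 V
Power in each resistor, P = (ΔV)²/R:
  P_R1 = (0.0004088 - 0.0004643)²/1.2 = 0.000000002563 W
  P_R2 = (0.0004088 - 0.001577)²/82 = 0.00000001664 W
  P_R3 = (5 - 0.001577)²/82000 = 0.0003047 W
  P_R4 = (0.0004166 - 0.0004088)²/22 = 0.000000000002737 W
  P_R5 = (0.0004088 - 0.0001566)²/82000 = 0.0000000000007758 W
  P_R6 = (0.0004088 - 0.0001582)²/360 = 0.0000000001745 W
  P_R7 = (0.0001582 - 0)²/200 = 0.0000000001251 W
  P_R8 = (0.0004166 - 0.001577)²/3300 = 0.000000000408 W
  P_R9 = (0.0004166 - 0.0004643)²/43000 = 0.00000000000005292 W
  P_R10 = (0.0004088 - 0)²/6.8 = 0.00000002458 W
  P_R11 = (0.001577 - 0.0004643)²/24 = 0.00000005158 W
  P_R12 = (0.0004643 - 0.0001582)²/2200 = 0.00000000004258 W
  P_R13 = (0.0001566 - 0.0001582)²/36 = 0.00000000000007089 W
  P_R14 = (0.0001566 - 0)²/3300 = 0.00000000000743 W
P_total = P_R1 + P_R2 + P_R3 + P_R4 + P_R5 + P_R6 + P_R7 + P_R8 + P_R9 + P_R10 + P_R11 + P_R12 + P_R13 + P_R14 = 0.0003048 W

Final answer: 0.0003048 W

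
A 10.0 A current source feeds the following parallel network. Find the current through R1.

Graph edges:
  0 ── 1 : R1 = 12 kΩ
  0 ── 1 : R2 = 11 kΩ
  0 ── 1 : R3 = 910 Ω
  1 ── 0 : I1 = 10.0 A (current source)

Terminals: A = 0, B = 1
All resistors sit directly between nodes 0 and 1, so they are in parallel and share one voltage V; the full source current 10 A splits among them.
1/R_par = 1/12000 + 1/11000 + 1/910 = 0.001273 S  =>  R_par = 785.5 Ω
V = I × R_par = 10 × 785.5 = 7855 V
I_R1 = V/R1 = 7855/12000 = 0.6545 A

Final answer: 0.6545 A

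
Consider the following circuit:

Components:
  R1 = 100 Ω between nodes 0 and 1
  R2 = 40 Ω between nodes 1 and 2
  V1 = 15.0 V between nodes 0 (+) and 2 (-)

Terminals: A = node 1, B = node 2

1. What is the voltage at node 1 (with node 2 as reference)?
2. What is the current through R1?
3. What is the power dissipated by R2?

Nodal analysis, taking node 2 as the 0 V reference.
Source V1 fixes V_0 = 15 V.
KCL at each unknown node (sum of currents leaving = 0; resistances in Ω):
  Node 1: (V_1 - 15)/100 + (V_1 - 0)/40 = 0
Collecting terms: 0.035 × V_1 = 0.15  =>  V_1 = 4.286 V
Part 1:
  Read off the nodal solution: V_1 = 4.286 V
Part 2:
  I_R1 = (V_0 - V_1)/R1 = (15 - 4.286)/100 = 0.1071 A
  Magnitude: I_R1 = 0.1071 A
Part 3:
  I_R2 = (V_1 - V_2)/R2 = (4.286 - 0)/40 = 0.1071 A
  P_R2 = I_R2² × R2 = (0.1071)² × 40 = 0.4592 W

Final answers:
1. V_1 = 4.286 V
2. I_R1 = 0.1071 A
3. P_R2 = 0.4592 W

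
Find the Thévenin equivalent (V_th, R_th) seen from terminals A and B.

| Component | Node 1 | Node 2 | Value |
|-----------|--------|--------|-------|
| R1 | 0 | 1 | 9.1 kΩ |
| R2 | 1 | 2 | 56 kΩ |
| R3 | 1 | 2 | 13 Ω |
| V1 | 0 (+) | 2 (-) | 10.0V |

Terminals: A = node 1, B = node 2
Step 1 — V_th is the open-circuit voltage V_A - V_B (nothing connected across the terminals).
Nodal analysis, taking node 2 as the 0 V reference.
Source V1 fixes V_0 = 10 V.
KCL at each unknown node (sum of currents leaving = 0; resistances in Ω):
  Node 1: (V_1 - 10)/9100 + (V_1 - 0)/56000 + (V_1 - 0)/13 = 0
Collecting terms: 0.07705 × V_1 = 0.001099  =>  V_1 = 0.01426 V
V_th = V_1 - V_2 = 0.01426 - 0 = 0.01426 V
Step 2 — R_th: zero the source — replace V1 by a short circuit (node 2 merges into node 0) — and find the resistance seen between A (node 1) and B (node 0).
Reduce the network between node 1 (A) and node 0 (B) by series/parallel combination:
  Rp1 = R1 ‖ R2 ‖ R3 (parallel, all between nodes 0 and 1) = 1/(1/9100 + 1/56000 + 1/13) = 12.98 Ω
R_th = 12.98 Ω

Final answer: V_th = 0.01426 V, R_th = 12.98 Ω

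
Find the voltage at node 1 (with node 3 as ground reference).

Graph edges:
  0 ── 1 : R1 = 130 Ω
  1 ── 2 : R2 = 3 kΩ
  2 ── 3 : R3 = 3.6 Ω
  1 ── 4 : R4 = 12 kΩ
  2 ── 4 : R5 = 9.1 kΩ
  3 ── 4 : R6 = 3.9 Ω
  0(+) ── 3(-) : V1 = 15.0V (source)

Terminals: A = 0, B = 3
Nodal analysis, taking node 3 as the 0 V reference.
Source V1 fixes V_0 = 15 V.
KCL at each unknown node (sum of currents leaving = 0; resistances in Ω):
  Node 1: (V_1 - 15)/130 + (V_1 - V_2)/3000 + (V_1 - V_4)/12000 = 0
  Node 2: (V_2 - V_1)/3000 + (V_2 - 0)/3.6 + (V_2 - V_4)/9100 = 0
  Node 4: (V_4 - V_1)/12000 + (V_4 - V_2)/9100 + (V_4 - 0)/3.9 = 0
Collecting terms (coefficients in siemens):
  0.008109·V_1 - 0.0003333·V_2 - 0.00008333·V_4 = 0.1154
  0.2782·V_2 - 0.0003333·V_1 - 0.0001099·V_4 = 0
  0.2566·V_4 - 0.00008333·V_1 - 0.0001099·V_2 = 0
Solving these 3 simultaneous equations (Gaussian elimination) gives:
  V_1 = 14.23 V, V_2 = 0.01705 V, V_4 = 0.004629 V
The requested potential is V_1 = 14.23 V.

Final answer: V_1 = 14.23 V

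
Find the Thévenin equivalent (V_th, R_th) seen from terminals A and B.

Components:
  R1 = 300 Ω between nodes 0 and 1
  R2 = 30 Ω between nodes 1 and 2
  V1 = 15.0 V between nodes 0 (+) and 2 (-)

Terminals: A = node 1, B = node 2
Step 1 — V_th is the open-circuit voltage V_A - V_B (nothing connected across the terminals).
Nodal analysis, taking node 2 as the 0 V reference.
Source V1 fixes V_0 = 15 V.
KCL at each unknown node (sum of currents leaving = 0; resistances in Ω):
  Node 1: (V_1 - 15)/300 + (V_1 - 0)/30 = 0
Collecting terms: 0.03667 × V_1 = 0.05  =>  V_1 = 1.364 V
V_th = V_1 - V_2 = 1.364 - 0 = 1.364 V
Step 2 — R_th: zero the source — replace V1 by a short circuit (node 2 merges into node 0) — and find the resistance seen between A (node 1) and B (node 0).
Reduce the network between node 1 (A) and node 0 (B) by series/parallel combination:
  Rp1 = R1 ‖ R2 (parallel, both between nodes 0 and 1) = 1/(1/300 + 1/30) = 27.27 Ω
R_th = 27.27 Ω

Final answer: V_th = 1.364 V, R_th = 27.27 Ω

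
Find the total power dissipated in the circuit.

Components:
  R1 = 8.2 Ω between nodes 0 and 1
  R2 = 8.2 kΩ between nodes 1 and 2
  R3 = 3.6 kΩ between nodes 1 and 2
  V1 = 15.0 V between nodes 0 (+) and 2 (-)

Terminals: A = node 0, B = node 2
Nodal analysis, taking node 2 as the 0 V reference.
Source V1 fixes V_0 = 15 V.
KCL at each unknown node (sum of currents leaving = 0; resistances in Ω):
  Node 1: (V_1 - 15)/8.2 + (V_1 - 0)/8200 + (V_1 - 0)/3600 = 0
Collecting terms: 0.1224 × V_1 = 1.829  =>  V_1 = 14.95 V
Power in each resistor, P = (ΔV)²/R:
  P_R1 = (15 - 14.95)²/8.2 = 0.0002929 W
  P_R2 = (14.95 - 0)²/8200 = 0.02726 W
  P_R3 = (14.95 - 0)²/3600 = 0.06209 W
P_total = P_R1 + P_R2 + P_R3 = 0.08965 W

Final answer: 0.08965 W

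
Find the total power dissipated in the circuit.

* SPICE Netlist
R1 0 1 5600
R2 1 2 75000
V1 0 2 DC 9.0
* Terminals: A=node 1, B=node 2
Nodal analysis, taking node 2 as the 0 V reference.
Source V1 fixes V_0 = 9 V.
KCL at each unknown node (sum of currents leaving = 0; resistances in Ω):
  Node 1: (V_1 - 9)/5600 + (V_1 - 0)/75000 = 0
Collecting terms: 0.0001919 × V_1 = 0.001607  =>  V_1 = 8.375 V
Power in each resistor, P = (ΔV)²/R:
  P_R1 = (9 - 8.375)²/5600 = 0.00006982 W
  P_R2 = (8.375 - 0)²/75000 = 0.0009351 W
P_total = P_R1 + P_R2 = 0.001005 W

Final answer: 0.001005 W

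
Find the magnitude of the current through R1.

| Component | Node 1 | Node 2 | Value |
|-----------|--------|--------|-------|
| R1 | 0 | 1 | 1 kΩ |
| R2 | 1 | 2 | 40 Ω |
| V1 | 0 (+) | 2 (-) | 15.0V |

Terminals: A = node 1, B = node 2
Nodal analysis, taking node 2 as the 0 V reference.
Source V1 fixes V_0 = 15 V.
KCL at each unknown node (sum of currents leaving = 0; resistances in Ω):
  Node 1: (V_1 - 15)/1000 + (V_1 - 0)/40 = 0
Collecting terms: 0.026 × V_1 = 0.015  =>  V_1 = 0.5769 V
I_R1 = (V_0 - V_1)/R1 = (15 - 0.5769)/1000 = 0.01442 A
|I_R1| = 0.01442 A

Final answer: |I_R1| = 0.01442 A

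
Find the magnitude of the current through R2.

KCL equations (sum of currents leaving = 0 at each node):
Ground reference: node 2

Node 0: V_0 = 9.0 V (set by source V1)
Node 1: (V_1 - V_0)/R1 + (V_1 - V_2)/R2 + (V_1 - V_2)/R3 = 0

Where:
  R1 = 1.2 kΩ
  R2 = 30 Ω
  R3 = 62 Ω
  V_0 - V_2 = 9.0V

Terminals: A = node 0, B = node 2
Nodal analysis, taking node 2 as the 0 V reference.
Source V1 fixes V_0 = 9 V.
KCL at each unknown node (sum of currents leaving = 0; resistances in Ω):
  Node 1: (V_1 - 9)/1200 + (V_1 - 0)/30 + (V_1 - 0)/62 = 0
Collecting terms: 0.0503 × V_1 = 0.0075  =>  V_1 = 0.1491 V
I_R2 = (V_1 - V_2)/R2 = (0.1491 - 0)/30 = 0.004971 A
|I_R2| = 0.004971 A

Final answer: |I_R2| = 0.004971 A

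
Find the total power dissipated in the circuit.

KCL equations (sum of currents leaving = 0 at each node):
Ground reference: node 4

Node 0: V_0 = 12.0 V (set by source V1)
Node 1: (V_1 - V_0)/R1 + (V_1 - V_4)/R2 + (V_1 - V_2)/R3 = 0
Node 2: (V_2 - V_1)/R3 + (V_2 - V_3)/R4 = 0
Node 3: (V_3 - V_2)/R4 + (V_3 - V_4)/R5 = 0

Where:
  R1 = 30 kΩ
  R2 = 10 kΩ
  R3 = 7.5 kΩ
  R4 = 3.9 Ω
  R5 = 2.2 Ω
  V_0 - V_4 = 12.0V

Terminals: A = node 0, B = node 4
Nodal analysis, taking node 4 as the 0 V reference.
Source V1 fixes V_0 = 12 V.
KCL at each unknown node (sum of currents leaving = 0; resistances in Ω):
  Node 1: (V_1 - 12)/30000 + (V_1 - 0)/10000 + (V_1 - V_2)/7500 = 0
  Node 2: (V_2 - V_1)/7500 + (V_2 - V_3)/3.9 = 0
  Node 3: (V_3 - V_2)/3.9 + (V_3 - 0)/2.2 = 0
Collecting terms (coefficients in siemens):
  0.0002667·V_1 - 0.0001333·V_2 = 0.0004
  0.2565·V_2 - 0.0001333·V_1 - 0.2564·V_3 = 0
  0.711·V_3 - 0.2564·V_2 = 0
Solving these 3 simultaneous equations (Gaussian elimination) gives:
  V_1 = 1.501 V, V_2 = 0.00122 V, V_3 = 0.0004398 V
Power in each resistor, P = (ΔV)²/R:
  P_R1 = (12 - 1.501)²/30000 = 0.003675 W
  P_R2 = (1.501 - 0)²/10000 = 0.0002252 W
  P_R3 = (1.501 - 0.00122)²/7500 = 0.0002998 W
  P_R4 = (0.00122 - 0.0004398)²/3.9 = 0.0000001559 W
  P_R5 = (0.0004398 - 0)²/2.2 = 0.00000008793 W
P_total = P_R1 + P_R2 + P_R3 + P_R4 + P_R5 = 0.0042 W

Final answer: 0.0042 W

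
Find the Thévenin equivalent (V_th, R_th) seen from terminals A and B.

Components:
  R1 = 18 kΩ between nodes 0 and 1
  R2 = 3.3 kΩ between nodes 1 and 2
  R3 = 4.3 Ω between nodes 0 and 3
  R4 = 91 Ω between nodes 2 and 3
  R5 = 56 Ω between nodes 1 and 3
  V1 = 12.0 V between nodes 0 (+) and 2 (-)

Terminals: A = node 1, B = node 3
Step 1 — V_th is the open-circuit voltage V_A - V_B (nothing connected across the terminals).
Nodal analysis, taking node 2 as the 0 V reference.
Source V1 fixes V_0 = 12 V.
KCL at each unknown node (sum of currents leaving = 0; resistances in Ω):
  Node 1: (V_1 - 12)/18000 + (V_1 - 0)/3300 + (V_1 - V_3)/56 = 0
  Node 3: (V_3 - 12)/4.3 + (V_3 - 0)/91 + (V_3 - V_1)/56 = 0
Collecting terms (coefficients in siemens):
  0.01822·V_1 - 0.01786·V_3 = 0.0006667
  0.2614·V_3 - 0.01786·V_1 = 2.791
Determinant D = (0.01822)(0.2614) - (-0.01786)(-0.01786) = 0.004443
V_1 = [(0.0006667)(0.2614) - (-0.01786)(2.791)]/D = 11.26 V
V_3 = [(0.01822)(2.791) - (0.0006667)(-0.01786)]/D = 11.44 V
V_th = V_1 - V_3 = 11.26 - 11.44 = -0.1887 V
Step 2 — R_th: zero the source — replace V1 by a short circuit (node 2 merges into node 0) — and find the resistance seen between A (node 1) and B (node 3).
Reduce the network between node 1 (A) and node 3 (B) by series/parallel combination:
  Rp1 = R1 ‖ R2 (parallel, both between nodes 0 and 1) = 1/(1/18000 + 1/3300) = 2789 Ω
  Rp2 = R3 ‖ R4 (parallel, both between nodes 0 and 3) = 1/(1/4.3 + 1/91) = 4.106 Ω
  Rs1 = Rp1 + Rp2 (series, joined only at node 0) = 2789 + 4.106 = 2793 Ω
  Rp3 = R5 ‖ Rs1 (parallel, both between nodes 1 and 3) = 1/(1/56 + 1/2793) = 54.9 Ω
R_th = 54.9 Ω

Final answer: V_th = -0.1887 V, R_th = 54.9 Ω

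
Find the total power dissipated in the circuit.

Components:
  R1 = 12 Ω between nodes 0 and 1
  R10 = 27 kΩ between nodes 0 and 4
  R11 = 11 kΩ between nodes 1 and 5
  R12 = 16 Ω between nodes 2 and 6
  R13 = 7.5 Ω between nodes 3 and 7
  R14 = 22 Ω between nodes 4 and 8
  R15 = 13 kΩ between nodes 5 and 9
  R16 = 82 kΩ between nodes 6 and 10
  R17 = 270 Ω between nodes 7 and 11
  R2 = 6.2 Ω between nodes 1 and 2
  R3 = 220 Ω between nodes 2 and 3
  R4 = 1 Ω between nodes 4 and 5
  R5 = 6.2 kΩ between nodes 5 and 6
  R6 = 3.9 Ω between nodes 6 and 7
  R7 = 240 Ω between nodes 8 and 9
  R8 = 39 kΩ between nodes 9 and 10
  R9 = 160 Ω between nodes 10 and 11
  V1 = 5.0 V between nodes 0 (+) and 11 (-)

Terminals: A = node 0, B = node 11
Nodal analysis, taking node 11 as the 0 V reference.
Source V1 fixes V_0 = 5 V.
KCL at each unknown node (sum of currents leaving = 0; resistances in Ω):
  Node 1: (V_1 - 5)/12 + (V_1 - V_2)/6.2 + (V_1 - V_5)/11000 = 0
  Node 2: (V_2 - V_1)/6.2 + (V_2 - V_3)/220 + (V_2 - V_6)/16 = 0
  Node 3: (V_3 - V_2)/220 + (V_3 - V_7)/7.5 = 0
  Node 4: (V_4 - V_5)/1 + (V_4 - 5)/27000 + (V_4 - V_8)/22 = 0
  Node 5: (V_5 - V_4)/1 + (V_5 - V_6)/6200 + (V_5 - V_1)/11000 + (V_5 - V_9)/13000 = 0
  Node 6: (V_6 - V_5)/6200 + (V_6 - V_7)/3.9 + (V_6 - V_2)/16 + (V_6 - V_10)/82000 = 0
  Node 7: (V_7 - V_6)/3.9 + (V_7 - V_3)/7.5 + (V_7 - 0)/270 = 0
  Node 8: (V_8 - V_9)/240 + (V_8 - V_4)/22 = 0
  Node 9: (V_9 - V_8)/240 + (V_9 - V_10)/39000 + (V_9 - V_5)/13000 = 0
  Node 10: (V_10 - V_9)/39000 + (V_10 - 0)/160 + (V_10 - V_6)/82000 = 0
Collecting terms (coefficients in siemens):
  0.2447·V_1 - 0.1613·V_2 - 0.00009091·V_5 = 0.4167
  0.2283·V_2 - 0.1613·V_1 - 0.004545·V_3 - 0.0625·V_6 = 0
  0.1379·V_3 - 0.004545·V_2 - 0.1333·V_7 = 0
  1.045·V_4 - 1·V_5 - 0.04545·V_8 = 0.0001852
  1·V_5 - 0.00009091·V_1 - 1·V_4 - 0.0001613·V_6 - 0.00007692·V_9 = 0
  0.3191·V_6 - 0.0625·V_2 - 0.0001613·V_5 - 0.2564·V_7 - 0.0000122·V_10 = 0
  0.3934·V_7 - 0.1333·V_3 - 0.2564·V_6 = 0
  0.04962·V_8 - 0.04545·V_4 - 0.004167·V_9 = 0
  0.004269·V_9 - 0.00007692·V_5 - 0.004167·V_8 - 0.00002564·V_10 = 0
  0.006288·V_10 - 0.0000122·V_6 - 0.00002564·V_9 = 0
Solving these 10 simultaneous equations (Gaussian elimination) gives:
  V_1 = 4.803 V, V_2 = 4.701 V, V_3 = 4.411 V, V_4 = 4.264 V
  V_5 = 4.264 V, V_6 = 4.46 V, V_7 = 4.402 V, V_8 = 4.261 V
  V_9 = 4.236 V, V_10 = 0.02592 V
Power in each resistor, P = (ΔV)²/R:
  P_R1 = (5 - 4.803)²/12 = 0.003242 W
  P_R2 = (4.803 - 4.701)²/6.2 = 0.001665 W
  P_R3 = (4.701 - 4.411)²/220 = 0.0003815 W
  P_R4 = (4.264 - 4.264)²/1 = 0.000000006168 W
  P_R5 = (4.264 - 4.46)²/6200 = 0.000006217 W
  P_R6 = (4.46 - 4.402)²/3.9 = 0.0008758 W
  P_R7 = (4.261 - 4.236)²/240 = 0.000002687 W
  P_R8 = (4.236 - 0.02592)²/39000 = 0.0004545 W
  P_R9 = (0.02592 - 0)²/160 = 0.0000042 W
  P_R10 = (5 - 4.264)²/27000 = 0.00002008 W
  P_R11 = (4.803 - 4.264)²/11000 = 0.00002642 W
  P_R12 = (4.701 - 4.46)²/16 = 0.003634 W
  P_R13 = (4.411 - 4.402)²/7.5 = 0.00001301 W
  P_R14 = (4.264 - 4.261)²/22 = 0.0000002463 W
  P_R15 = (4.264 - 4.236)²/13000 = 0.00000005945 W
  P_R16 = (4.46 - 0.02592)²/82000 = 0.0002398 W
  P_R17 = (4.402 - 0)²/270 = 0.07175 W
P_total = P_R1 + P_R2 + P_R3 + P_R4 + P_R5 + P_R6 + P_R7 + P_R8 + P_R9 + P_R10 + P_R11 + P_R12 + P_R13 + P_R14 + P_R15 + P_R16 + P_R17 = 0.08232 W

Final answer: 0.08232 W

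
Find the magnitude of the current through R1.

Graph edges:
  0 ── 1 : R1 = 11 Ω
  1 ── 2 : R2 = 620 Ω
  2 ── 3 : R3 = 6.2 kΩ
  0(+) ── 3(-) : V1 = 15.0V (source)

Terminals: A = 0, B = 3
Nodal analysis, taking node 3 as the 0 V reference.
Source V1 fixes V_0 = 15 V.
KCL at each unknown node (sum of currents leaving = 0; resistances in Ω):
  Node 1: (V_1 - 15)/11 + (V_1 - V_2)/620 = 0
  Node 2: (V_2 - V_1)/620 + (V_2 - 0)/6200 = 0
Collecting terms (coefficients in siemens):
  0.09252·V_1 - 0.001613·V_2 = 1.364
  0.001774·V_2 - 0.001613·V_1 = 0
Determinant D = (0.09252)(0.001774) - (-0.001613)(-0.001613) = 0.0001616
V_1 = [(1.364)(0.001774) - (-0.001613)(0)]/D = 14.98 V
V_2 = [(0.09252)(0) - (1.364)(-0.001613)]/D = 13.61 V
I_R1 = (V_0 - V_1)/R1 = (15 - 14.98)/11 = 0.002196 A
|I_R1| = 0.002196 A

Final answer: |I_R1| = 0.002196 A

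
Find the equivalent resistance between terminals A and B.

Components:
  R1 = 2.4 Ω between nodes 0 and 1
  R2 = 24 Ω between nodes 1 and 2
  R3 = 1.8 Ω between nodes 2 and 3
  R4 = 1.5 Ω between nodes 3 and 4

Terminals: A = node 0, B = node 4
Reduce the network between node 0 (A) and node 4 (B) by series/parallel combination:
  Rs1 = R1 + R2 (series, joined only at node 1) = 2.4 + 24 = 26.4 Ω
  Rs2 = R3 + Rs1 (series, joined only at node 2) = 1.8 + 26.4 = 28.2 Ω
  Rs3 = R4 + Rs2 (series, joined only at node 3) = 1.5 + 28.2 = 29.7 Ω
R_eq = 29.7 Ω

Final answer: 29.7 Ω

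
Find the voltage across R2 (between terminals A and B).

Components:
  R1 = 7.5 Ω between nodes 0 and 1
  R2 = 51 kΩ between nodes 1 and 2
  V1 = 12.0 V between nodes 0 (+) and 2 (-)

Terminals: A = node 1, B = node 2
R1 and R2 are in series across V1 (node 0 → node 1 → node 2), and the output A–B is taken across R2, so this is a voltage divider.
Series current: I = V1/(R1 + R2) = 12/(7.5 + 51000) = 12/51010 = 0.0002353 A
V_R2 = I × R2 = V1 × R2/(R1 + R2) = 12 × 51000/51010 = 12 V

Final answer: 12 V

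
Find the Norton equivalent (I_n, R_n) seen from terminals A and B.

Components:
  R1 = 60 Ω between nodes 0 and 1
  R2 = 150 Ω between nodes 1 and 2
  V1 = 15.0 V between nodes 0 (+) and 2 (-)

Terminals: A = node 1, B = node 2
Find the Thévenin equivalent first; then I_n = V_th/R_th and R_n = R_th.
Step 1 — V_th is the open-circuit voltage V_A - V_B (nothing connected across the terminals).
Nodal analysis, taking node 2 as the 0 V reference.
Source V1 fixes V_0 = 15 V.
KCL at each unknown node (sum of currents leaving = 0; resistances in Ω):
  Node 1: (V_1 - 15)/60 + (V_1 - 0)/150 = 0
Collecting terms: 0.02333 × V_1 = 0.25  =>  V_1 = 10.71 V
V_th = V_1 - V_2 = 10.71 - 0 = 10.71 V
Step 2 — R_th: zero the source — replace V1 by a short circuit (node 2 merges into node 0) — and find the resistance seen between A (node 1) and B (node 0).
Reduce the network between node 1 (A) and node 0 (B) by series/parallel combination:
  Rp1 = R1 ‖ R2 (parallel, both between nodes 0 and 1) = 1/(1/60 + 1/150) = 42.86 Ω
R_th = 42.86 Ω
I_n = V_th/R_th = 10.71/42.86 = 0.25 A, and R_n = R_th = 42.86 Ω

Final answer: I_n = 0.25 A, R_n = 42.86 Ω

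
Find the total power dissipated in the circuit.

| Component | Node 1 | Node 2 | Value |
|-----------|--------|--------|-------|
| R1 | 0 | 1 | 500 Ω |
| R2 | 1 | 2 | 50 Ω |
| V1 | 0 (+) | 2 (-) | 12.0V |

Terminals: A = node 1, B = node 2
Nodal analysis, taking node 2 as the 0 V reference.
Source V1 fixes V_0 = 12 V.
KCL at each unknown node (sum of currents leaving = 0; resistances in Ω):
  Node 1: (V_1 - 12)/500 + (V_1 - 0)/50 = 0
Collecting terms: 0.022 × V_1 = 0.024  =>  V_1 = 1.091 V
Power in each resistor, P = (ΔV)²/R:
  P_R1 = (12 - 1.091)²/500 = 0.238 W
  P_R2 = (1.091 - 0)²/50 = 0.0238 W
P_total = P_R1 + P_R2 = 0.2618 W

Final answer: 0.2618 W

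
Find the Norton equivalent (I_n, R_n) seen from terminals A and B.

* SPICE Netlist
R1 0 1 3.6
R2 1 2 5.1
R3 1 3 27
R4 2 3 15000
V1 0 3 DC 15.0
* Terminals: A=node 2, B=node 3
Find the Thévenin equivalent first; then I_n = V_th/R_th and R_n = R_th.
Step 1 — V_th is the open-circuit voltage V_A - V_B (nothing connected across the terminals).
Nodal analysis, taking node 3 as the 0 V reference.
Source V1 fixes V_0 = 15 V.
KCL at each unknown node (sum of currents leaving = 0; resistances in Ω):
  Node 1: (V_1 - 15)/3.6 + (V_1 - V_2)/5.1 + (V_1 - 0)/27 = 0
  Node 2: (V_2 - V_1)/5.1 + (V_2 - 0)/15000 = 0
Collecting terms (coefficients in siemens):
  0.5109·V_1 - 0.1961·V_2 = 4.167
  0.1961·V_2 - 0.1961·V_1 = 0
Determinant D = (0.5109)(0.1961) - (-0.1961)(-0.1961) = 0.06176
V_1 = [(4.167)(0.1961) - (-0.1961)(0)]/D = 13.23 V
V_2 = [(0.5109)(0) - (4.167)(-0.1961)]/D = 13.23 V
V_th = V_2 - V_3 = 13.23 - 0 = 13.23 V
Step 2 — R_th: zero the source — replace V1 by a short circuit (node 3 merges into node 0) — and find the resistance seen between A (node 2) and B (node 0).
Reduce the network between node 2 (A) and node 0 (B) by series/parallel combination:
  Rp1 = R1 ‖ R3 (parallel, both between nodes 0 and 1) = 1/(1/3.6 + 1/27) = 3.176 Ω
  Rs1 = R2 + Rp1 (series, joined only at node 1) = 5.1 + 3.176 = 8.276 Ω
  Rp2 = R4 ‖ Rs1 (parallel, both between nodes 0 and 2) = 1/(1/15000 + 1/8.276) = 8.272 Ω
R_th = 8.272 Ω
I_n = V_th/R_th = 13.23/8.272 = 1.599 A, and R_n = R_th = 8.272 Ω

Final answer: I_n = 1.599 A, R_n = 8.272 Ω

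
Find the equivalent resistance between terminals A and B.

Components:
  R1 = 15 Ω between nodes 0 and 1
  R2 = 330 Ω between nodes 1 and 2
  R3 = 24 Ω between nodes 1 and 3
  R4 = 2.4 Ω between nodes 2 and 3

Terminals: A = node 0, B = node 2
Reduce the network between node 0 (A) and node 2 (B) by series/parallel combination:
  Rs1 = R3 + R4 (series, joined only at node 3) = 24 + 2.4 = 26.4 Ω
  Rp1 = R2 ‖ Rs1 (parallel, both between nodes 1 and 2) = 1/(1/330 + 1/26.4) = 24.44 Ω
  Rs2 = R1 + Rp1 (series, joined only at node 1) = 15 + 24.44 = 39.44 Ω
R_eq = 39.44 Ω

Final answer: 39.44 Ω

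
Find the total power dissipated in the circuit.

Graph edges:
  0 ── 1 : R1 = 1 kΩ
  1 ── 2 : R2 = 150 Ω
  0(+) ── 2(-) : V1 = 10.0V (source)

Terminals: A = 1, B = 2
Nodal analysis, taking node 2 as the 0 V reference.
Source V1 fixes V_0 = 10 V.
KCL at each unknown node (sum of currents leaving = 0; resistances in Ω):
  Node 1: (V_1 - 10)/1000 + (V_1 - 0)/150 = 0
Collecting terms: 0.007667 × V_1 = 0.01  =>  V_1 = 1.304 V
Power in each resistor, P = (ΔV)²/R:
  P_R1 = (10 - 1.304)²/1000 = 0.07561 W
  P_R2 = (1.304 - 0)²/150 = 0.01134 W
P_total = P_R1 + P_R2 = 0.08696 W

Final answer: 0.08696 W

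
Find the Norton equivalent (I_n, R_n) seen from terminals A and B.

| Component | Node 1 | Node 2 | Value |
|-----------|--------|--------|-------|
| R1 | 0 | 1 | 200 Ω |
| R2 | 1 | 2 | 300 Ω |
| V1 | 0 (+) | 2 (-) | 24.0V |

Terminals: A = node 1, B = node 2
Find the Thévenin equivalent first; then I_n = V_th/R_th and R_n = R_th.
Step 1 — V_th is the open-circuit voltage V_A - V_B (nothing connected across the terminals).
Nodal analysis, taking node 2 as the 0 V reference.
Source V1 fixes V_0 = 24 V.
KCL at each unknown node (sum of currents leaving = 0; resistances in Ω):
  Node 1: (V_1 - 24)/200 + (V_1 - 0)/300 = 0
Collecting terms: 0.008333 × V_1 = 0.12  =>  V_1 = 14.4 V
V_th = V_1 - V_2 = 14.4 - 0 = 14.4 V
Step 2 — R_th: zero the source — replace V1 by a short circuit (node 2 merges into node 0) — and find the resistance seen between A (node 1) and B (node 0).
Reduce the network between node 1 (A) and node 0 (B) by series/parallel combination:
  Rp1 = R1 ‖ R2 (parallel, both between nodes 0 and 1) = 1/(1/200 + 1/300) = 120 Ω
R_th = 120 Ω
I_n = V_th/R_th = 14.4/120 = 0.12 A, and R_n = R_th = 120 Ω

Final answer: I_n = 0.12 A, R_n = 120 Ω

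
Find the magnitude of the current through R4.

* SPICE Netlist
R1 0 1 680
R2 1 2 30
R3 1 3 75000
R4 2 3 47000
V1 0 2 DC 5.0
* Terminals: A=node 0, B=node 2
Nodal analysis, taking node 2 as the 0 V reference.
Source V1 fixes V_0 = 5 V.
KCL at each unknown node (sum of currents leaving = 0; resistances in Ω):
  Node 1: (V_1 - 5)/680 + (V_1 - 0)/30 + (V_1 - V_3)/75000 = 0
  Node 3: (V_3 - V_1)/75000 + (V_3 - 0)/47000 = 0
Collecting terms (coefficients in siemens):
  0.03482·V_1 - 0.00001333·V_3 = 0.007353
  0.00003461·V_3 - 0.00001333·V_1 = 0
Determinant D = (0.03482)(0.00003461) - (-0.00001333)(-0.00001333) = 0.000001205
V_1 = [(0.007353)(0.00003461) - (-0.00001333)(0)]/D = 0.2112 V
V_3 = [(0.03482)(0) - (0.007353)(-0.00001333)]/D = 0.08137 V
I_R4 = (V_2 - V_3)/R4 = (0 - 0.08137)/47000 = -0.000001731 A
|I_R4| = 0.000001731 A

Final answer: |I_R4| = 1.731e-06 A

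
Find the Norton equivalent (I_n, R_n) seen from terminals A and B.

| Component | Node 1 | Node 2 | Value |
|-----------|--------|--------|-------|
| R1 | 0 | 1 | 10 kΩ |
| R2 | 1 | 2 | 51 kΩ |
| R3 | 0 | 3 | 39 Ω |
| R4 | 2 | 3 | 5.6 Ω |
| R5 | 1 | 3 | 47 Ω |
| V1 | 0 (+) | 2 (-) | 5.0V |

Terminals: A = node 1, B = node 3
Find the Thévenin equivalent first; then I_n = V_th/R_th and R_n = R_th.
Step 1 — V_th is the open-circuit voltage V_A - V_B (nothing connected across the terminals).
Nodal analysis, taking node 2 as the 0 V reference.
Source V1 fixes V_0 = 5 V.
KCL at each unknown node (sum of currents leaving = 0; resistances in Ω):
  Node 1: (V_1 - 5)/10000 + (V_1 - 0)/51000 + (V_1 - V_3)/47 = 0
  Node 3: (V_3 - 5)/39 + (V_3 - 0)/5.6 + (V_3 - V_1)/47 = 0
Collecting terms (coefficients in siemens):
  0.0214·V_1 - 0.02128·V_3 = 0.0005
  0.2255·V_3 - 0.02128·V_1 = 0.1282
Determinant D = (0.0214)(0.2255) - (-0.02128)(-0.02128) = 0.004372
V_1 = [(0.0005)(0.2255) - (-0.02128)(0.1282)]/D = 0.6497 V
V_3 = [(0.0214)(0.1282) - (0.0005)(-0.02128)]/D = 0.6299 V
V_th = V_1 - V_3 = 0.6497 - 0.6299 = 0.01985 V
Step 2 — R_th: zero the source — replace V1 by a short circuit (node 2 merges into node 0) — and find the resistance seen between A (node 1) and B (node 3).
Reduce the network between node 1 (A) and node 3 (B) by series/parallel combination:
  Rp1 = R1 ‖ R2 (parallel, both between nodes 0 and 1) = 1/(1/10000 + 1/51000) = 8361 Ω
  Rp2 = R3 ‖ R4 (parallel, both between nodes 0 and 3) = 1/(1/39 + 1/5.6) = 4.897 Ω
  Rs1 = Rp1 + Rp2 (series, joined only at node 0) = 8361 + 4.897 = 8366 Ω
  Rp3 = R5 ‖ Rs1 (parallel, both between nodes 1 and 3) = 1/(1/47 + 1/8366) = 46.74 Ω
R_th = 46.74 Ω
I_n = V_th/R_th = 0.01985/46.74 = 0.0004247 A, and R_n = R_th = 46.74 Ω

Final answer: I_n = 0.0004247 A, R_n = 46.74 Ω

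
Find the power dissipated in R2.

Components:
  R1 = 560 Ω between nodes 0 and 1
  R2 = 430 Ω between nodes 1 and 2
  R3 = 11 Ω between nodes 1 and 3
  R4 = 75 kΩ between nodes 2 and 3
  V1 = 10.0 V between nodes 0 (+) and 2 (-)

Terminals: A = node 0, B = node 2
Nodal analysis, taking node 2 as the 0 V reference.
Source V1 fixes V_0 = 10 V.
KCL at each unknown node (sum of currents leaving = 0; resistances in Ω):
  Node 1: (V_1 - 10)/560 + (V_1 - 0)/430 + (V_1 - V_3)/11 = 0
  Node 3: (V_3 - V_1)/11 + (V_3 - 0)/75000 = 0
Collecting terms (coefficients in siemens):
  0.09502·V_1 - 0.09091·V_3 = 0.01786
  0.09092·V_3 - 0.09091·V_1 = 0
Determinant D = (0.09502)(0.09092) - (-0.09091)(-0.09091) = 0.000375
V_1 = [(0.01786)(0.09092) - (-0.09091)(0)]/D = 4.329 V
V_3 = [(0.09502)(0) - (0.01786)(-0.09091)]/D = 4.329 V
I_R2 = (V_1 - V_2)/R2 = (4.329 - 0)/430 = 0.01007 A
P_R2 = I_R2² × R2 = (0.01007)² × 430 = 0.04359 W

Final answer: 0.04359 W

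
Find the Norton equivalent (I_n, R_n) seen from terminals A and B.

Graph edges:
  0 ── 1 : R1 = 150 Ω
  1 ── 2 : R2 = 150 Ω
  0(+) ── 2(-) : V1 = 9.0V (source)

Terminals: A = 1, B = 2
Find the Thévenin equivalent first; then I_n = V_th/R_th and R_n = R_th.
Step 1 — V_th is the open-circuit voltage V_A - V_B (nothing connected across the terminals).
Nodal analysis, taking node 2 as the 0 V reference.
Source V1 fixes V_0 = 9 V.
KCL at each unknown node (sum of currents leaving = 0; resistances in Ω):
  Node 1: (V_1 - 9)/150 + (V_1 - 0)/150 = 0
Collecting terms: 0.01333 × V_1 = 0.06  =>  V_1 = 4.5 V
V_th = V_1 - V_2 = 4.5 - 0 = 4.5 V
Step 2 — R_th: zero the source — replace V1 by a short circuit (node 2 merges into node 0) — and find the resistance seen between A (node 1) and B (node 0).
Reduce the network between node 1 (A) and node 0 (B) by series/parallel combination:
  Rp1 = R1 ‖ R2 (parallel, both between nodes 0 and 1) = 1/(1/150 + 1/150) = 75 Ω
R_th = 75 Ω
I_n = V_th/R_th = 4.5/75 = 0.06 A, and R_n = R_th = 75 Ω

Final answer: I_n = 0.06 A, R_n = 75 Ω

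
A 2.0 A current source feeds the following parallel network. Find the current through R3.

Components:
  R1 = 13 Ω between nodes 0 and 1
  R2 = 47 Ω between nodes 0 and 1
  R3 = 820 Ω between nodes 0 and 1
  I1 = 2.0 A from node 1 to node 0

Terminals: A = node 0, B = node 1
All resistors sit directly between nodes 0 and 1, so they are in parallel and share one voltage V; the full source current 2 A splits among them.
1/R_par = 1/13 + 1/47 + 1/820 = 0.09942 S  =>  R_par = 10.06 Ω
V = I × R_par = 2 × 10.06 = 20.12 V
I_R3 = V/R3 = 20.12/820 = 0.02453 A

Final answer: 0.02453 A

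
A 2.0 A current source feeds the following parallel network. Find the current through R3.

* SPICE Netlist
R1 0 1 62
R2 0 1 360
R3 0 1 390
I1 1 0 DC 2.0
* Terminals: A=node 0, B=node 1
All resistors sit directly between nodes 0 and 1, so they are in parallel and share one voltage V; the full source current 2 A splits among them.
1/R_par = 1/62 + 1/360 + 1/390 = 0.02147 S  =>  R_par = 46.57 Ω
V = I × R_par = 2 × 46.57 = 93.15 V
I_R3 = V/R3 = 93.15/390 = 0.2388 A

Final answer: 0.2388 A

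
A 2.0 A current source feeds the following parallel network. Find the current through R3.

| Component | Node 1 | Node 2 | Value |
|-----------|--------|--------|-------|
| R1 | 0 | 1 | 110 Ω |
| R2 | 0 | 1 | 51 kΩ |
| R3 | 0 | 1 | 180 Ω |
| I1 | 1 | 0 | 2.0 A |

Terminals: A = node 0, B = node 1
All resistors sit directly between nodes 0 and 1, so they are in parallel and share one voltage V; the full source current 2 A splits among them.
1/R_par = 1/110 + 1/51000 + 1/180 = 0.01467 S  =>  R_par = 68.18 Ω
V = I × R_par = 2 × 68.18 = 136.4 V
I_R3 = V/R3 = 136.4/180 = 0.7576 A

Final answer: 0.7576 A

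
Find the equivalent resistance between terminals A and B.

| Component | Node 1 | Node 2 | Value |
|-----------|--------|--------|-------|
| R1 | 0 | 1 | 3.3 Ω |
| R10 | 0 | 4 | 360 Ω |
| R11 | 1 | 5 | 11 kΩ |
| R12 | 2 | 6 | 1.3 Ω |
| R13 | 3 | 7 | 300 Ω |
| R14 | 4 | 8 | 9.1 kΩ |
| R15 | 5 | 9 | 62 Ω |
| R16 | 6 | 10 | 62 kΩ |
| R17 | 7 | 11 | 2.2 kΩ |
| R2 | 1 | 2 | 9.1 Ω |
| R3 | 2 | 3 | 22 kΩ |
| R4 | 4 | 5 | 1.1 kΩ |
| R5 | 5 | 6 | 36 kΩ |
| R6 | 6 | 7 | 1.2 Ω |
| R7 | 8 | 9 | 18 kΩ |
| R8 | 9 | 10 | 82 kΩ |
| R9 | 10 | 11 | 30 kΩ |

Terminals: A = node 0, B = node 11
The network is not a plain series/parallel combination. Inject a 1 A test current into terminal A (node 0) and return it from terminal B (node 11); then R_eq = V_A / (1 A).
Nodal analysis, taking node 11 as the 0 V reference.
Current source I_test pushes 1 A into node 0 and draws it out of node 11.
KCL at each unknown node (sum of currents leaving = 0; resistances in Ω):
  Node 0: (V_0 - V_1)/3.3 + (V_0 - V_4)/360 - 1 = 0
  Node 1: (V_1 - V_0)/3.3 + (V_1 - V_2)/9.1 + (V_1 - V_5)/11000 = 0
  Node 2: (V_2 - V_1)/9.1 + (V_2 - V_3)/22000 + (V_2 - V_6)/1.3 = 0
  Node 3: (V_3 - V_2)/22000 + (V_3 - V_7)/300 = 0
  Node 4: (V_4 - V_0)/360 + (V_4 - V_5)/1100 + (V_4 - V_8)/9100 = 0
  Node 5: (V_5 - V_1)/11000 + (V_5 - V_4)/1100 + (V_5 - V_6)/36000 + (V_5 - V_9)/62 = 0
  Node 6: (V_6 - V_2)/1.3 + (V_6 - V_5)/36000 + (V_6 - V_7)/1.2 + (V_6 - V_10)/62000 = 0
  Node 7: (V_7 - V_3)/300 + (V_7 - V_6)/1.2 + (V_7 - 0)/2200 = 0
  Node 8: (V_8 - V_4)/9100 + (V_8 - V_9)/18000 = 0
  Node 9: (V_9 - V_5)/62 + (V_9 - V_8)/18000 + (V_9 - V_10)/82000 = 0
  Node 10: (V_10 - V_6)/62000 + (V_10 - V_9)/82000 + (V_10 - 0)/30000 = 0
Collecting terms (coefficients in siemens):
  0.3058·V_0 - 0.303·V_1 - 0.002778·V_4 = 1
  0.413·V_1 - 0.303·V_0 - 0.1099·V_2 - 0.00009091·V_5 = 0
  0.8792·V_2 - 0.1099·V_1 - 0.00004545·V_3 - 0.7692·V_6 = 0
  0.003379·V_3 - 0.00004545·V_2 - 0.003333·V_7 = 0
  0.003797·V_4 - 0.002778·V_0 - 0.0009091·V_5 - 0.0001099·V_8 = 0
  0.01716·V_5 - 0.00009091·V_1 - 0.0009091·V_4 - 0.00002778·V_6 - 0.01613·V_9 = 0
  1.603·V_6 - 0.7692·V_2 - 0.00002778·V_5 - 0.8333·V_7 - 0.00001613·V_10 = 0
  0.8371·V_7 - 0.003333·V_3 - 0.8333·V_6 = 0
  0.0001654·V_8 - 0.0001099·V_4 - 0.00005556·V_9 = 0
  0.0162·V_9 - 0.01613·V_5 - 0.00005556·V_8 - 0.0000122·V_10 = 0
  0.00006166·V_10 - 0.00001613·V_6 - 0.0000122·V_9 = 0
Solving these 11 simultaneous equations (Gaussian elimination) gives:
  V_0 = 2143 V, V_1 = 2140 V, V_2 = 2131 V, V_3 = 2128 V
  V_4 = 2138 V, V_5 = 2125 V, V_6 = 2129 V, V_7 = 2128 V
  V_8 = 2134 V, V_9 = 2124 V, V_10 = 977.2 V
R_eq = V_0 / 1 A = 2143 Ω = 2.143 kΩ

Final answer: 2.143 kΩ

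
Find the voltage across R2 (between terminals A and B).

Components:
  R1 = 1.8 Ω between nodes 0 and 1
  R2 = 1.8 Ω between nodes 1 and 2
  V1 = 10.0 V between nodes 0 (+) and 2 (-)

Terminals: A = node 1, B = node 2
R1 and R2 are in series across V1 (node 0 → node 1 → node 2), and the output A–B is taken across R2, so this is a voltage divider.
Series current: I = V1/(R1 + R2) = 10/(1.8 + 1.8) = 10/3.6 = 2.778 A
V_R2 = I × R2 = V1 × R2/(R1 + R2) = 10 × 1.8/3.6 = 5 V

Final answer: 5 V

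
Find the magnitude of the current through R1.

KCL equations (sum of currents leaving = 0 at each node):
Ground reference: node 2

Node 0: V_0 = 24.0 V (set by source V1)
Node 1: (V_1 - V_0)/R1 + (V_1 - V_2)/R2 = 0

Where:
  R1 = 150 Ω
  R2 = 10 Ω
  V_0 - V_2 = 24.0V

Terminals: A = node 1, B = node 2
Nodal analysis, taking node 2 as the 0 V reference.
Source V1 fixes V_0 = 24 V.
KCL at each unknown node (sum of currents leaving = 0; resistances in Ω):
  Node 1: (V_1 - 24)/150 + (V_1 - 0)/10 = 0
Collecting terms: 0.1067 × V_1 = 0.16  =>  V_1 = 1.5 V
I_R1 = (V_0 - V_1)/R1 = (24 - 1.5)/150 = 0.15 A
|I_R1| = 0.15 A

Final answer: |I_R1| = 0.15 A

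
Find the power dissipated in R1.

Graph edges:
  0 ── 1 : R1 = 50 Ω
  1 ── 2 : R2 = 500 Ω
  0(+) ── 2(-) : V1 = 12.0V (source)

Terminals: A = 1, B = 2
Nodal analysis, taking node 2 as the 0 V reference.
Source V1 fixes V_0 = 12 V.
KCL at each unknown node (sum of currents leaving = 0; resistances in Ω):
  Node 1: (V_1 - 12)/50 + (V_1 - 0)/500 = 0
Collecting terms: 0.022 × V_1 = 0.24  =>  V_1 = 10.91 V
I_R1 = (V_0 - V_1)/R1 = (12 - 10.91)/50 = 0.02182 A
P_R1 = I_R1² × R1 = (0.02182)² × 50 = 0.0238 W

Final answer: 0.0238 W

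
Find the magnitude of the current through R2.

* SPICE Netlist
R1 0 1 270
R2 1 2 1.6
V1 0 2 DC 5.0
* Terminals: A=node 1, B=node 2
Nodal analysis, taking node 2 as the 0 V reference.
Source V1 fixes V_0 = 5 V.
KCL at each unknown node (sum of currents leaving = 0; resistances in Ω):
  Node 1: (V_1 - 5)/270 + (V_1 - 0)/1.6 = 0
Collecting terms: 0.6287 × V_1 = 0.01852  =>  V_1 = 0.02946 V
I_R2 = (V_1 - V_2)/R2 = (0.02946 - 0)/1.6 = 0.01841 A
|I_R2| = 0.01841 A

Final answer: |I_R2| = 0.01841 A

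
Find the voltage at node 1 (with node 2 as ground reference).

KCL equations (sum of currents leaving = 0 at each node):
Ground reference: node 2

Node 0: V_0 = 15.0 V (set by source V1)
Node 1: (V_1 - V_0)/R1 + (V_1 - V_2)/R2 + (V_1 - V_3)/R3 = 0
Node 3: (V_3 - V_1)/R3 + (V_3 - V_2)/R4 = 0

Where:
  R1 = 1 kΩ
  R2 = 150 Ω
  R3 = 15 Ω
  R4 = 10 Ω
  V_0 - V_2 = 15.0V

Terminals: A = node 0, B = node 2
Nodal analysis, taking node 2 as the 0 V reference.
Source V1 fixes V_0 = 15 V.
KCL at each unknown node (sum of currents leaving = 0; resistances in Ω):
  Node 1: (V_1 - 15)/1000 + (V_1 - 0)/150 + (V_1 - V_3)/15 = 0
  Node 3: (V_3 - V_1)/15 + (V_3 - 0)/10 = 0
Collecting terms (coefficients in siemens):
  0.07433·V_1 - 0.06667·V_3 = 0.015
  0.1667·V_3 - 0.06667·V_1 = 0
Determinant D = (0.07433)(0.1667) - (-0.06667)(-0.06667) = 0.007944
V_1 = [(0.015)(0.1667) - (-0.06667)(0)]/D = 0.3147 V
V_3 = [(0.07433)(0) - (0.015)(-0.06667)]/D = 0.1259 V
The requested potential is V_1 = 0.3147 V.

Final answer: V_1 = 0.3147 V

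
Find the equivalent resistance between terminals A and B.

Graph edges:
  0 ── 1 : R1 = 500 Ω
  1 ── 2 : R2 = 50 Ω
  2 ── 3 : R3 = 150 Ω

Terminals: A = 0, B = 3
Reduce the network between node 0 (A) and node 3 (B) by series/parallel combination:
  Rs1 = R1 + R2 (series, joined only at node 1) = 500 + 50 = 550 Ω
  Rs2 = R3 + Rs1 (series, joined only at node 2) = 150 + 550 = 700 Ω
R_eq = 700 Ω

Final answer: 700 Ω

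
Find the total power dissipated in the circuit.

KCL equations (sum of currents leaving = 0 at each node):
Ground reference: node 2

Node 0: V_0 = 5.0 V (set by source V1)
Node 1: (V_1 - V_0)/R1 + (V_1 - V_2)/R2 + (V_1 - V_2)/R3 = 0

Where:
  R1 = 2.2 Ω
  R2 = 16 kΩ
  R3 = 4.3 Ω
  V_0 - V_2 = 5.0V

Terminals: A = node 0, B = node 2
Nodal analysis, taking node 2 as the 0 V reference.
Source V1 fixes V_0 = 5 V.
KCL at each unknown node (sum of currents leaving = 0; resistances in Ω):
  Node 1: (V_1 - 5)/2.2 + (V_1 - 0)/16000 + (V_1 - 0)/4.3 = 0
Collecting terms: 0.6872 × V_1 = 2.273  =>  V_1 = 3.307 V
Power in each resistor, P = (ΔV)²/R:
  P_R1 = (5 - 3.307)²/2.2 = 1.302 W
  P_R2 = (3.307 - 0)²/16000 = 0.0006837 W
  P_R3 = (3.307 - 0)²/4.3 = 2.544 W
P_total = P_R1 + P_R2 + P_R3 = 3.847 W

Final answer: 3.847 W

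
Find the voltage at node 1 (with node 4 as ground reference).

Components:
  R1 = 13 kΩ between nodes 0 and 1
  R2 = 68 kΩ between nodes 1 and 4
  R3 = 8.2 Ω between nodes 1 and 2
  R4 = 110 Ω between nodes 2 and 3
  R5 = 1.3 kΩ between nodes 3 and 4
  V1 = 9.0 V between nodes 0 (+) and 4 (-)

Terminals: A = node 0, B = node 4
Nodal analysis, taking node 4 as the 0 V reference.
Source V1 fixes V_0 = 9 V.
KCL at each unknown node (sum of currents leaving = 0; resistances in Ω):
  Node 1: (V_1 - 9)/13000 + (V_1 - 0)/68000 + (V_1 - V_2)/8.2 = 0
  Node 2: (V_2 - V_1)/8.2 + (V_2 - V_3)/110 = 0
  Node 3: (V_3 - V_2)/110 + (V_3 - 0)/1300 = 0
Collecting terms (coefficients in siemens):
  0.122·V_1 - 0.122·V_2 = 0.0006923
  0.131·V_2 - 0.122·V_1 - 0.009091·V_3 = 0
  0.00986·V_3 - 0.009091·V_2 = 0
Solving these 3 simultaneous equations (Gaussian elimination) gives:
  V_1 = 0.8689 V, V_2 = 0.8639 V, V_3 = 0.7965 V
The requested potential is V_1 = 0.8689 V.

Final answer: V_1 = 0.8689 V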